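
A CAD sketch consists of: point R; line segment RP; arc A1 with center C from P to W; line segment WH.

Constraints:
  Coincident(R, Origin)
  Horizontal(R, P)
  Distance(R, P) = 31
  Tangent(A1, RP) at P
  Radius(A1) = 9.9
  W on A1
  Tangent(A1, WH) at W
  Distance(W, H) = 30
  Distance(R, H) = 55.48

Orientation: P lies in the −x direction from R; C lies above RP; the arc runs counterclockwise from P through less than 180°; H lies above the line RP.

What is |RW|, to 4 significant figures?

26.95

Checks: R.y = 0.00, P.y = 0.00 ✓; |CW| = 9.900 ✓; ∠(CW, WH) = 90.00° ✓; |WH| = 30.00 ✓; |RH| = 55.48 ✓.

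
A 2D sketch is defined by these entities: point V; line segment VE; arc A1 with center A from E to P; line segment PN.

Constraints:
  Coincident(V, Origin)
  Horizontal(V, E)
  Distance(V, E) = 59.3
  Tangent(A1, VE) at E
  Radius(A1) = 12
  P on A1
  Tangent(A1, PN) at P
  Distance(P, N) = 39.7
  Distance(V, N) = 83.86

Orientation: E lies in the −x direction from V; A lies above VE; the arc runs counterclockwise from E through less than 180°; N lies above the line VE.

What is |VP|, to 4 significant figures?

51.29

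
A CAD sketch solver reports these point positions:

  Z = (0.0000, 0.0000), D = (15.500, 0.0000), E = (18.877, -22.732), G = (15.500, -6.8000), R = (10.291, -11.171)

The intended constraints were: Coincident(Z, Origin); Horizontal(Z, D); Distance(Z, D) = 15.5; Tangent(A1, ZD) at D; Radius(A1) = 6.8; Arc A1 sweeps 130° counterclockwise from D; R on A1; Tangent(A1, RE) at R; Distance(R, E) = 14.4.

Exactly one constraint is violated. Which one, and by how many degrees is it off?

Tangent(A1, RE) at R — off by 3.40°.

Z = (0.00, 0.00) ✓; Z.y = 0.00, D.y = 0.00 ✓; |ZD| = 15.50 ✓; ∠(GD, DZ) = 90.00° ✓; |GD| = 6.800 ✓; bearing(G→R) − bearing(G→D) = 130.0° ✓; |GR| = 6.800 ✓; ∠(GR, RE) = 93.40° ✗; |RE| = 14.40 ✓.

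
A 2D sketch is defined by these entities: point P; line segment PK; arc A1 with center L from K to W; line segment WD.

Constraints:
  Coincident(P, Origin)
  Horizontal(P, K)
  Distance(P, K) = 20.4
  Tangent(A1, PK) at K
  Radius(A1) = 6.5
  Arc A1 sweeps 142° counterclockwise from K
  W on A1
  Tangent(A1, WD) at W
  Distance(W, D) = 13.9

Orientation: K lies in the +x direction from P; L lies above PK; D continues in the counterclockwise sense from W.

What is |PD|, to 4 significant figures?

24.25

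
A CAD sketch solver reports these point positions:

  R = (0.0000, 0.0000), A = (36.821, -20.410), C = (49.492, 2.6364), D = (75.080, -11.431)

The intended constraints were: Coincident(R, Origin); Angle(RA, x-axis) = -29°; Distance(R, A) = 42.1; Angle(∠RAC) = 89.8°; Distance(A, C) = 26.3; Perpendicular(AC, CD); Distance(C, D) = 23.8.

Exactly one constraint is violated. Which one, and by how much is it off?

Distance(C, D) = 23.8 — off by 5.40.

R = (0.00, 0.00) ✓; RA at -29.00° ✓; |RA| = 42.10 ✓; ∠RAC = 89.80° ✓; |AC| = 26.30 ✓; ∠(AC, CD) = 90.00° ✓; |CD| = 29.20 ✗.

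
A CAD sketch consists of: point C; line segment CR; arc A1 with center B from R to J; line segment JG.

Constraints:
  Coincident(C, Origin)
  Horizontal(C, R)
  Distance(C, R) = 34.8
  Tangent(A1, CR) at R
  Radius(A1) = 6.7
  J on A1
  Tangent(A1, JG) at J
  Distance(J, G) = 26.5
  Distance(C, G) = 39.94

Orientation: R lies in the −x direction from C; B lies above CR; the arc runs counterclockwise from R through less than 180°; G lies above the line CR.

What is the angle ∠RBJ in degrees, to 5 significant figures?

81.138°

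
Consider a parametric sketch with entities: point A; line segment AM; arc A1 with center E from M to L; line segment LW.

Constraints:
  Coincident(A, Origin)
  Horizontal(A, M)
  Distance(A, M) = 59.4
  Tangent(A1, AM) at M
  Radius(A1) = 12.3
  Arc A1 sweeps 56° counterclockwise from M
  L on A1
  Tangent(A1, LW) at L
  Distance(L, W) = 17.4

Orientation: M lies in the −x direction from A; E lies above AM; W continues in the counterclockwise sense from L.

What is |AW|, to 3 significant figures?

44.2

On A1, M sits at bearing -90° from E; a 56° counterclockwise sweep puts L at bearing -34°, so L = E + 12.3·(cos -34°, sin -34°) = (-49.2, 5.42). Since A1 is tangent to LW there, EL ⟂ LW, so LW runs along (−sin -34°, cos -34°); with |LW| = 17.4, W = (-39.5, 19.8). Then |AW| = |W − A| = 44.2.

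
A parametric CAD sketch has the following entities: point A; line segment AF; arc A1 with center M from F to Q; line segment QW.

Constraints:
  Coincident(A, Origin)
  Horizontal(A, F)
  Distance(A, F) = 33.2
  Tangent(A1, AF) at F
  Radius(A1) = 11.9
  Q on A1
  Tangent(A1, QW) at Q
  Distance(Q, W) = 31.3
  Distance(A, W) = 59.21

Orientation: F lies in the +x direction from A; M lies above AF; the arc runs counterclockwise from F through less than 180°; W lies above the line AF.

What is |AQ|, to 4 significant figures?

47.08

Checks: |MQ| = 11.90 ✓; ∠(MQ, QW) = 90.00° ✓; |QW| = 31.30 ✓; |AW| = 59.21 ✓.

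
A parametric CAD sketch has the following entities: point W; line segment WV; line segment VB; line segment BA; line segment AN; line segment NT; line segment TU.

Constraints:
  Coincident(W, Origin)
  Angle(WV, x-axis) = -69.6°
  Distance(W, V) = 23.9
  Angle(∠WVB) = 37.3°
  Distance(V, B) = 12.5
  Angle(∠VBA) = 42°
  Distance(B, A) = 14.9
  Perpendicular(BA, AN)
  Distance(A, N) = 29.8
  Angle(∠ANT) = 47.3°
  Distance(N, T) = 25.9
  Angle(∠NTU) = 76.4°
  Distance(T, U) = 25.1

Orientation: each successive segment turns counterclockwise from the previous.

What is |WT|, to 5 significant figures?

28.794

W is at the origin; WV runs at -69.6° with length 23.9, so V = (8.3309, -22.401). ∠WVB = 37.3° gives VB at 73.100° from the x-axis; with |VB| = 12.5, B = (11.965, -10.441). ∠VBA = 42.0° gives BA at -148.90° from the x-axis; with |BA| = 14.9, A = (-0.79373, -18.137). BA is perpendicular to AN, so AN runs at -58.900°; with |AN| = 29.8, N = (14.599, -43.654). ∠ANT = 47.3° gives NT at 73.800° from the x-axis; with |NT| = 25.9, T = (21.825, -18.782). Then |WT| = |T − W| = 28.794.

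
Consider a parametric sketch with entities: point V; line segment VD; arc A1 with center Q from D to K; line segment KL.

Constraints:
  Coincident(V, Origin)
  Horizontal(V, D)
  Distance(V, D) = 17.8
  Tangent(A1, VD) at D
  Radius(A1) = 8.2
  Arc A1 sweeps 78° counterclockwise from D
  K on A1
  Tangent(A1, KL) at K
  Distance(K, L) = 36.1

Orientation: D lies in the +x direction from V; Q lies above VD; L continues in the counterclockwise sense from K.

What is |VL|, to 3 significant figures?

53.5

On A1, D sits at bearing -90° from Q; a 78° counterclockwise sweep puts K at bearing -12°, so K = Q + 8.2·(cos -12°, sin -12°) = (25.8, 6.50). A1 meets KL tangentially, so QK is at right angles to KL, so KL runs along (−sin -12°, cos -12°); with |KL| = 36.1, L = (33.3, 41.8). Then |VL| = |L − V| = 53.5.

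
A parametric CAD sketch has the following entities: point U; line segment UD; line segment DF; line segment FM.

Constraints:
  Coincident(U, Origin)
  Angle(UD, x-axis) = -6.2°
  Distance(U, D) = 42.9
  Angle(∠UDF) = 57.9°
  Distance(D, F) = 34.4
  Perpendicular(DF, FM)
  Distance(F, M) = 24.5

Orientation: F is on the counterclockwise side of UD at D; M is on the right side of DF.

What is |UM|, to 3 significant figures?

61.9

∠UDF = 57.9°, so DF runs at -6.2° + (180° − 57.9°) = 116° from the x-axis; with |DF| = 34.4, F = D + 34.4·(cos 116°, sin 116°) = (27.6, 26.3). The perpendicularity gives FM at right angles to DF; with |FM| = 24.5 on the right of DF, M = F + 24.5·(0.900, 0.437) = (49.7, 37.0). Then |UM| = |M − U| = 61.9.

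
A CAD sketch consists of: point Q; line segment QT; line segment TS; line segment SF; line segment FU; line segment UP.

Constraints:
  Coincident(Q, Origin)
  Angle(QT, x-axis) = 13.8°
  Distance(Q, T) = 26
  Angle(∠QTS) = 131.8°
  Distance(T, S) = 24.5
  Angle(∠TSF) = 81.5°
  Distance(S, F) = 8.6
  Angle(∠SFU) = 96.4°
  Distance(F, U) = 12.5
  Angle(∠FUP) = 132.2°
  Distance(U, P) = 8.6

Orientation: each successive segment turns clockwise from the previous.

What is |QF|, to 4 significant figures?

41.99

Q is at the origin; QT runs at 13.8° with length 26.0, so T = (25.25, 6.202). ∠QTS = 131.8° gives TS at -34.40° from the x-axis; with |TS| = 24.5, S = (45.46, -7.640). ∠TSF = 81.5° gives SF at -132.9° from the x-axis; with |SF| = 8.6, F = (39.61, -13.94). Then |QF| = |F − Q| = 41.99.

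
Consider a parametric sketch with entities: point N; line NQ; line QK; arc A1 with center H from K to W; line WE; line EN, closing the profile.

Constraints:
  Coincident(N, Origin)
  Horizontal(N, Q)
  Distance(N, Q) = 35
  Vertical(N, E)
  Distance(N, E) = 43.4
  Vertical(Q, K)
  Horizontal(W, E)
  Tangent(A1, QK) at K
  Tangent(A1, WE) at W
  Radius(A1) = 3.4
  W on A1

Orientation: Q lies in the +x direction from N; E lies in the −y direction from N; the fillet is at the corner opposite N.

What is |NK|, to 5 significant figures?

53.151

The virtual corner opposite N is at (35.000, -43.400). Since A1 is tangent to QK there, HK ⟂ QK and tangency of A1 to WE means the radius HW is perpendicular to WE, with radius 3.4, so the center H sits 3.4 in from both sides at H = (31.600, -40.000). That places the tangent points at K = (35.000, -40.000) on QK and W = (31.600, -43.400) on WE. Then |NK| = |K − N| = 53.151.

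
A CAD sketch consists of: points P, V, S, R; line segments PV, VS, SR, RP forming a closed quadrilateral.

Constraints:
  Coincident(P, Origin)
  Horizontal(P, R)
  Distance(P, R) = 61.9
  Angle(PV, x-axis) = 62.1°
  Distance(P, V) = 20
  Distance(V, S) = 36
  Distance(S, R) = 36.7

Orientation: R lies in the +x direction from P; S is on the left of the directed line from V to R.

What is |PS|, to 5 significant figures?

52.920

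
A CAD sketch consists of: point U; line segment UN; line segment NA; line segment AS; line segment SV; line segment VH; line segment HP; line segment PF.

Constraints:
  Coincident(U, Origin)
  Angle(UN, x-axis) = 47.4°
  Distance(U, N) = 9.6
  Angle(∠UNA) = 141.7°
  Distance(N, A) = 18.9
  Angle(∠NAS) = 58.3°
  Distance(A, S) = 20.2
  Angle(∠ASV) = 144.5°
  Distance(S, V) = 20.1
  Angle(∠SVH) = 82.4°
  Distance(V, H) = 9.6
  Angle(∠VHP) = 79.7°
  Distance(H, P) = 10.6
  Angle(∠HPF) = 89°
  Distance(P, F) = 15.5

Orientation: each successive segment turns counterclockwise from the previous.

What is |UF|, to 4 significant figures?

25.15

∠VHP = 79.7° gives HP at 80.80° from the x-axis; with |HP| = 10.6, P = (-8.431, 5.983). ∠HPF = 89.0° gives PF at 171.8° from the x-axis; with |PF| = 15.5, F = (-23.77, 8.194). Then |UF| = |F − U| = 25.15.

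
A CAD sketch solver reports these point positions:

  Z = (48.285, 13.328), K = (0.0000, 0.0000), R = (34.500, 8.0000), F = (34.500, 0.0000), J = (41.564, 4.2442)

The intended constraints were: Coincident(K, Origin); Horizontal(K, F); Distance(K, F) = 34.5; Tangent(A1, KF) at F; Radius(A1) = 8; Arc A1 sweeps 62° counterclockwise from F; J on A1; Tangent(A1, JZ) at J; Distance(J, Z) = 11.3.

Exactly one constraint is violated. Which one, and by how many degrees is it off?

Tangent(A1, JZ) at J — off by 8.50°.

K = (0.00, 0.00) ✓; K.y = 0.00, F.y = 0.00 ✓; |KF| = 34.50 ✓; ∠(RF, FK) = 90.00° ✓; |RF| = 8.000 ✓; bearing(R→J) − bearing(R→F) = 62.00° ✓; |RJ| = 8.000 ✓; ∠(RJ, JZ) = 98.50° ✗; |JZ| = 11.30 ✓.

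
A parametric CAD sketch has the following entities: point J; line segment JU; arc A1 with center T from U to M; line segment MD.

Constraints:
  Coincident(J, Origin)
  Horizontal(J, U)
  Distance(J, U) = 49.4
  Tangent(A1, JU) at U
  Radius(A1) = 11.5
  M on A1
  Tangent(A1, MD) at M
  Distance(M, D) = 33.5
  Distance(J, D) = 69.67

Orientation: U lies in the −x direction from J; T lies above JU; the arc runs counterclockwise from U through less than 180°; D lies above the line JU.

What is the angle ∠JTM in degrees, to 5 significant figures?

35.552°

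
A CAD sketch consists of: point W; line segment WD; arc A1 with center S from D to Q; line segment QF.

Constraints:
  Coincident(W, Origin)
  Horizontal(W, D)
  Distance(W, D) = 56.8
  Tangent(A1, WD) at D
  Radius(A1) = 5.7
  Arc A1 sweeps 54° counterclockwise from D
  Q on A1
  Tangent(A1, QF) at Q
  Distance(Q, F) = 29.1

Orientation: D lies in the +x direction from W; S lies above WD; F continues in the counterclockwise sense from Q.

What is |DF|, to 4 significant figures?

33.79

W is at the origin; WD is horizontal with |WD| = 56.8 and D on the +x side, so D = (56.80, 0.000). A1 meets WD tangentially, so SD is at right angles to WD, so S = D + (0, 5.7) = (56.80, 5.700). On A1, D sits at bearing -90° from S; a 54° counterclockwise sweep puts Q at bearing -36°, so Q = S + 5.7·(cos -36°, sin -36°) = (61.41, 2.350). Since A1 is tangent to QF there, SQ ⟂ QF, so QF runs along (−sin -36°, cos -36°); with |QF| = 29.1, F = (78.52, 25.89). Then |DF| = |F − D| = 33.79.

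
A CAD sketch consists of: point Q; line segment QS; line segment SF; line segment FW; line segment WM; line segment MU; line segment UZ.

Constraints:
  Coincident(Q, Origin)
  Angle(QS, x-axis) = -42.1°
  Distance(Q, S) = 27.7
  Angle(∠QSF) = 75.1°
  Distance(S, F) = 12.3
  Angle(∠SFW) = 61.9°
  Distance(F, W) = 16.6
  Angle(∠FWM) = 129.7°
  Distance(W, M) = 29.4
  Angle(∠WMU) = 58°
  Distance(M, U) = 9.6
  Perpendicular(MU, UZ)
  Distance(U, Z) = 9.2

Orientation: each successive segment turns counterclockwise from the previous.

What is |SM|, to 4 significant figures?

31.84

Q is at the origin; QS runs at -42.1° with length 27.7, so S = (20.55, -18.57). ∠QSF = 75.1° gives SF at 62.80° from the x-axis; with |SF| = 12.3, F = (26.18, -7.631). ∠SFW = 61.9° gives FW at -179.1° from the x-axis; with |FW| = 16.6, W = (9.577, -7.892). ∠FWM = 129.7° gives WM at -128.8° from the x-axis; with |WM| = 29.4, M = (-8.845, -30.80). Then |SM| = |M − S| = 31.84.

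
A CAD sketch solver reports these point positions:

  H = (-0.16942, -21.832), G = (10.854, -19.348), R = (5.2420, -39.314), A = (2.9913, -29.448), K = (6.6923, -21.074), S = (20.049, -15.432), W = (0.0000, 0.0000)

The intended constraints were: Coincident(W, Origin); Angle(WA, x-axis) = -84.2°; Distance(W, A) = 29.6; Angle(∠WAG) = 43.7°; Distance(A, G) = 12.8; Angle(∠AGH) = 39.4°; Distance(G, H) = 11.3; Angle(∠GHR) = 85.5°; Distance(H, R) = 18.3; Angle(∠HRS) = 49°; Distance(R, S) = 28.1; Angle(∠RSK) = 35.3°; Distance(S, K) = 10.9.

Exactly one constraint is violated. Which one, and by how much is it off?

Distance(S, K) = 10.9 — off by 3.60.

W = (0.00, 0.00) ✓; WA at -84.20° ✓; |WA| = 29.60 ✓; ∠WAG = 43.70° ✓; |AG| = 12.80 ✓; ∠AGH = 39.40° ✓; |GH| = 11.30 ✓; ∠GHR = 85.50° ✓; |HR| = 18.30 ✓; ∠HRS = 49.00° ✓; |RS| = 28.10 ✓; ∠RSK = 35.30° ✓; |SK| = 14.50 ✗.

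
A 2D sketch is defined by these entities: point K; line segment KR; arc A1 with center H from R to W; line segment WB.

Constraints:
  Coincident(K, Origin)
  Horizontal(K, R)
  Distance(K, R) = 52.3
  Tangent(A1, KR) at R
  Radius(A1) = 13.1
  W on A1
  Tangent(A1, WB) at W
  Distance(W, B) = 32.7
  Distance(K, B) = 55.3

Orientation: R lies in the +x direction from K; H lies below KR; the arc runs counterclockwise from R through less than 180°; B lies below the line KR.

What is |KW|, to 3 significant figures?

40.9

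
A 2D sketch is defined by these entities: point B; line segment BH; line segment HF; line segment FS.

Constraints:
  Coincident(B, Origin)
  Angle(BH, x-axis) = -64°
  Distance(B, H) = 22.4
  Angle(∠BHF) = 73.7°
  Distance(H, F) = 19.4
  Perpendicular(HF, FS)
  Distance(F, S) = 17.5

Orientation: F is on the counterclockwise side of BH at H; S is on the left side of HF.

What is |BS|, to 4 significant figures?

13.71

B is at the origin; BH runs at -64.0° with length 22.4, so H = 22.4·(cos -64.0°, sin -64.0°) = (9.820, -20.13). ∠BHF = 73.7°, so HF runs at -64.0° + (180° − 73.7°) = 42.30° from the x-axis; with |HF| = 19.4, F = H + 19.4·(cos 42.30°, sin 42.30°) = (24.17, -7.077). The perpendicularity gives FS at right angles to HF; with |FS| = 17.5 on the left of HF, S = F + 17.5·(-0.6730, 0.7396) = (12.39, 5.867). Then |BS| = |S − B| = 13.71.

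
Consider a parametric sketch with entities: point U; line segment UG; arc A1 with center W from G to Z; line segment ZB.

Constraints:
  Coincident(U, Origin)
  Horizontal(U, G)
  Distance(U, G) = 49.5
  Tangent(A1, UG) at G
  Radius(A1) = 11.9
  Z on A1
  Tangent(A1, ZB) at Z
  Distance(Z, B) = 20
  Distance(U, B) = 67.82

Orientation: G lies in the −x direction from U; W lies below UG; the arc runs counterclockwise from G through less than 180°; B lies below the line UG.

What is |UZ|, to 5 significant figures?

62.728

Checks: |WZ| = 11.90 ✓; ∠(WZ, ZB) = 90.00° ✓; |ZB| = 20.00 ✓; |UB| = 67.82 ✓.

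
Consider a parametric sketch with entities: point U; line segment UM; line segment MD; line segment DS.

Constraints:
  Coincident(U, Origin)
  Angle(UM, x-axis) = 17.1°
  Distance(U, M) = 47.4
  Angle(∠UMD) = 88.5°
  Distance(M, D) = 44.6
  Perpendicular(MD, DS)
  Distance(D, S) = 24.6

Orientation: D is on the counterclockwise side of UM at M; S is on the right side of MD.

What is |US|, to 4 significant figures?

84.03

U is at the origin; UM runs at 17.1° with length 47.4, so M = 47.4·(cos 17.1°, sin 17.1°) = (45.30, 13.94). ∠UMD = 88.5°, so MD runs at 17.1° + (180° − 88.5°) = 108.6° from the x-axis; with |MD| = 44.6, D = M + 44.6·(cos 108.6°, sin 108.6°) = (31.08, 56.21). The perpendicularity gives DS at right angles to MD; with |DS| = 24.6 on the right of MD, S = D + 24.6·(0.9478, 0.3190) = (54.39, 64.05). Then |US| = |S − U| = 84.03.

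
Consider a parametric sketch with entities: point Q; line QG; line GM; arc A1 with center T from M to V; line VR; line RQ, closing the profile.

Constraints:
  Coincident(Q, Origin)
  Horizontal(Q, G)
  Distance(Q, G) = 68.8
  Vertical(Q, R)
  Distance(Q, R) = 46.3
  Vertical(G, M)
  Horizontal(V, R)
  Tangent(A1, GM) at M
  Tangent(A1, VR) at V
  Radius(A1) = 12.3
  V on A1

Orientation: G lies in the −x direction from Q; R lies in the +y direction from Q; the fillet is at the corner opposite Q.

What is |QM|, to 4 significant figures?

76.74

Q is at the origin; Q and G share the same y with |QG| = 68.8 and G on the −x side, so G = (-68.80, 0.000). Q and R share the same x with |QR| = 46.3 and R on the +y side, so R = (0.000, 46.30). The virtual corner opposite Q is at (-68.80, 46.30). Since A1 is tangent to GM there, TM ⟂ GM and since A1 is tangent to VR there, TV ⟂ VR, with radius 12.3, so the center T sits 12.3 in from both sides at T = (-56.50, 34.00). That places the tangent points at M = (-68.80, 34.00) on GM and V = (-56.50, 46.30) on VR. Then |QM| = |M − Q| = 76.74.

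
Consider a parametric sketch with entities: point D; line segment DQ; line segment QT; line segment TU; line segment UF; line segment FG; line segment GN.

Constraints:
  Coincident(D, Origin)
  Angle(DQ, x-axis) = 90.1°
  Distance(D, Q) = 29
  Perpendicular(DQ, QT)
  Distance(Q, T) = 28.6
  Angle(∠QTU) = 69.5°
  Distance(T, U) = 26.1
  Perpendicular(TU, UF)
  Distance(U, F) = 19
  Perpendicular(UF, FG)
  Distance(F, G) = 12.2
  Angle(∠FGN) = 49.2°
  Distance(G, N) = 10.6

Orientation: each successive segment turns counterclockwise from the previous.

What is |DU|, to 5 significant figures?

19.985

D is at the origin; DQ runs at 90.1° with length 29.0, so Q = (-0.050615, 29.000). DQ ⟂ QT, so QT runs at -179.90°; with |QT| = 28.6, T = (-28.651, 28.950). ∠QTU = 69.5° gives TU at -69.400° from the x-axis; with |TU| = 26.1, U = (-19.468, 4.5189). Then |DU| = |U − D| = 19.985.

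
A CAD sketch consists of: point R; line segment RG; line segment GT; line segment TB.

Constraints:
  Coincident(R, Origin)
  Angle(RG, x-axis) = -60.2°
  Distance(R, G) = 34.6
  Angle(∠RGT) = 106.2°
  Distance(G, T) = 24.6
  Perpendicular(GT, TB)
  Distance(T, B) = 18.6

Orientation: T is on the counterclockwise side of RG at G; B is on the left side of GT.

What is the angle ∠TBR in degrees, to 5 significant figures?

113.12°

R is at the origin; RG runs at -60.2° with length 34.6, so G = 34.6·(cos -60.2°, sin -60.2°) = (17.195, -30.025). ∠RGT = 106.2°, so GT runs at -60.2° + (180° − 106.2°) = 13.600° from the x-axis; with |GT| = 24.6, T = G + 24.6·(cos 13.600°, sin 13.600°) = (41.106, -24.240). GT is perpendicular to TB; with |TB| = 18.6 on the left of GT, B = T + 18.6·(-0.23514, 0.97196) = (36.732, -6.1617). Then cos ∠TBR = BT·BR / (|BT||BR|), giving 113.12°.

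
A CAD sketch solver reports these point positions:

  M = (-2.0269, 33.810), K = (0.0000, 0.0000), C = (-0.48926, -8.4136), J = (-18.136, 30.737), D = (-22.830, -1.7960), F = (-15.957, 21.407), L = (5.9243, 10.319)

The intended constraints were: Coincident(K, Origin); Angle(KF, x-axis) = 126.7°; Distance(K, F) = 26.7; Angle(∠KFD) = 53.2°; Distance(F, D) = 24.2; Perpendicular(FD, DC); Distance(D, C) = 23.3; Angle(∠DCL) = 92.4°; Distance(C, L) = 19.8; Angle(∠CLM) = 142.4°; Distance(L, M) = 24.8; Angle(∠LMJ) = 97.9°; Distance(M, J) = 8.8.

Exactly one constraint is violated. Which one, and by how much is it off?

Distance(M, J) = 8.8 — off by 7.60.

K = (0.00, 0.00) ✓; KF at 126.7° ✓; |KF| = 26.70 ✓; ∠KFD = 53.20° ✓; |FD| = 24.20 ✓; ∠(FD, DC) = 90.00° ✓; |DC| = 23.30 ✓; ∠DCL = 92.40° ✓; |CL| = 19.80 ✓; ∠CLM = 142.4° ✓; |LM| = 24.80 ✓; ∠LMJ = 97.90° ✓; |MJ| = 16.40 ✗.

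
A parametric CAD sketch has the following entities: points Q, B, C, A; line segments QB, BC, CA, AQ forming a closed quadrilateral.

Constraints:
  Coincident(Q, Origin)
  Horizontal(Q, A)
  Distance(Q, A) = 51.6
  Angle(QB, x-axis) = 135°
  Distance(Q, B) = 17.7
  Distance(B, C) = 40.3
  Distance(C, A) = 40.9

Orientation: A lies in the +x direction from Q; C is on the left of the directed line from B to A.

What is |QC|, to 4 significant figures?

38.29

Checks: Q = (0.00, 0.00) ✓; |BC| = 40.30 ✓; |CA| = 40.90 ✓.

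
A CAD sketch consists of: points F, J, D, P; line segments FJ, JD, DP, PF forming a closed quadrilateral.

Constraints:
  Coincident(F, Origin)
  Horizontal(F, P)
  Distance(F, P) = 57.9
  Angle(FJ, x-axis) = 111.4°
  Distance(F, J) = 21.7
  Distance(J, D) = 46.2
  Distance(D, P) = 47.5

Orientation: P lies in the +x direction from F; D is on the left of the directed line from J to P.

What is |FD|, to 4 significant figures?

52.72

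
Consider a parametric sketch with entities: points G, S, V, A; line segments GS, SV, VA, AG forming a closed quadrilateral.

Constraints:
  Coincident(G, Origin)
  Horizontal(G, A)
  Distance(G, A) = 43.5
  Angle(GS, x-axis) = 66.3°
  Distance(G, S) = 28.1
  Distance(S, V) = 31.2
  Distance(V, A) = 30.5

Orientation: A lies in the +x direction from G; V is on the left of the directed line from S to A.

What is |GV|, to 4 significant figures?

52.00

G is at the origin; G and A share the same y with |GA| = 43.5 and A in +x, so A = (43.5, 0). GS runs at 66.3° with |GS| = 28.1, so S = (11.29, 25.73). V is determined by |SV| = 31.2 and |VA| = 30.5 together: it lies at the intersection of circle(S, 31.2) and circle(A, 30.5). With |SA| = 41.22, the foot of the radical line on SA is 21.13 from S and the perpendicular offset is √(31.2² − 21.13²) = 22.95. Taking the left-of-SA solution: V = (42.13, 30.47).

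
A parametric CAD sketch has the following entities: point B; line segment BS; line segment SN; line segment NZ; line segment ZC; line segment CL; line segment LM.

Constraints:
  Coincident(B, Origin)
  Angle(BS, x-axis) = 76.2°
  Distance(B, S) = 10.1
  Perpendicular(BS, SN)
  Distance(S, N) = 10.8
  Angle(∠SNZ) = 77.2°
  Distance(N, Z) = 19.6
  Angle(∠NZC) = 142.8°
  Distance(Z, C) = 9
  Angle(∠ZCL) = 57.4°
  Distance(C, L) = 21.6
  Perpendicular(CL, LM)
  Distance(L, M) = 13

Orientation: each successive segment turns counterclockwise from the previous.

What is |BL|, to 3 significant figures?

7.36

∠NZC = 142.8° gives ZC at -53.8° from the x-axis; with |ZC| = 9.0, C = (-3.11, -14.5). ∠ZCL = 57.4° gives CL at 68.8° from the x-axis; with |CL| = 21.6, L = (4.71, 5.66). Then |BL| = |L − B| = 7.36.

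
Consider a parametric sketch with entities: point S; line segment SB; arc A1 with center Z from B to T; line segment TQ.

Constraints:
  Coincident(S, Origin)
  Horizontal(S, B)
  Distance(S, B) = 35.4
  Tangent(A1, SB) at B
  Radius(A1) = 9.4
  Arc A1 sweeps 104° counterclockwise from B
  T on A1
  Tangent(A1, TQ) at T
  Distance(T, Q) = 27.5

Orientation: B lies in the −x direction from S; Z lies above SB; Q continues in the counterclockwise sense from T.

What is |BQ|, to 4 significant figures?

38.44

S is at the origin; SB is horizontal with |SB| = 35.4 and B on the −x side, so B = (-35.40, 0.000). A1 meets SB tangentially, so ZB is at right angles to SB, so Z = B + (0, 9.4) = (-35.40, 9.400). On A1, B sits at bearing -90° from Z; a 104° counterclockwise sweep puts T at bearing 14°, so T = Z + 9.4·(cos 14°, sin 14°) = (-26.28, 11.67). Since A1 is tangent to TQ there, ZT ⟂ TQ, so TQ runs along (−sin 14°, cos 14°); with |TQ| = 27.5, Q = (-32.93, 38.36). Then |BQ| = |Q − B| = 38.44.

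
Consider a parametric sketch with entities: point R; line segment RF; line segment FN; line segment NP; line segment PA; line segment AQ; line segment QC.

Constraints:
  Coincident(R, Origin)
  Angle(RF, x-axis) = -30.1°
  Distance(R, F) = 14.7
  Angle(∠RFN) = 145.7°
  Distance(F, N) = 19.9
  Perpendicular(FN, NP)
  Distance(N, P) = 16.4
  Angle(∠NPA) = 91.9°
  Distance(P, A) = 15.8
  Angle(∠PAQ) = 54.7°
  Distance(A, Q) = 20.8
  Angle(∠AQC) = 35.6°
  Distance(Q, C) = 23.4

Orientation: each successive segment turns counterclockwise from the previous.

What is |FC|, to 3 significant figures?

28.2

∠PAQ = 54.7° gives AQ at -52.4° from the x-axis; with |AQ| = 20.8, Q = (28.3, -6.67). ∠AQC = 35.6° gives QC at 92.0° from the x-axis; with |QC| = 23.4, C = (27.5, 16.7). Then |FC| = |C − F| = 28.2.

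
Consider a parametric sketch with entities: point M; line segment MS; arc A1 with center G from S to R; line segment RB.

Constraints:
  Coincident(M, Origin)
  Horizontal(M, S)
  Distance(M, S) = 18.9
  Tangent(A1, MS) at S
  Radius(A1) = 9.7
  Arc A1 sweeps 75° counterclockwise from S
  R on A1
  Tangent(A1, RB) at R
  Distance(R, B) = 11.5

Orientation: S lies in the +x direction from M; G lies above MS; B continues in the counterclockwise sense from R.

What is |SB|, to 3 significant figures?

22.1

M is at the origin; MS is horizontal with |MS| = 18.9 and S on the +x side, so S = (18.9, 0.00). The tangent condition forces GS to be normal to MS, so G = S + (0, 9.7) = (18.9, 9.70). On A1, S sits at bearing -90° from G; a 75° counterclockwise sweep puts R at bearing -15°, so R = G + 9.7·(cos -15°, sin -15°) = (28.3, 7.19). The tangent condition forces GR to be normal to RB, so RB runs along (−sin -15°, cos -15°); with |RB| = 11.5, B = (31.2, 18.3). Then |SB| = |B − S| = 22.1.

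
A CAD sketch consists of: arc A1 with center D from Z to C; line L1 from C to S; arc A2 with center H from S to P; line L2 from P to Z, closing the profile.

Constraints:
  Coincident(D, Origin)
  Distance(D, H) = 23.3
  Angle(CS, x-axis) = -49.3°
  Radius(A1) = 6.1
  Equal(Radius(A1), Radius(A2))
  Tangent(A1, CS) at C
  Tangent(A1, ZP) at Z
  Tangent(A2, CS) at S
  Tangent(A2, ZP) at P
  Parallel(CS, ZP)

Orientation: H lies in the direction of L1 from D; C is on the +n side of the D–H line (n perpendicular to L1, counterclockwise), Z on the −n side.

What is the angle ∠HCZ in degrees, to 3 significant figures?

75.3°

The slot axis is L1's direction at -49.3°, so u = (cos -49.3°, sin -49.3°) = (0.652, -0.758) and n = (−sin -49.3°, cos -49.3°) = (0.758, 0.652). D is at the origin and H lies 23.3 along u from D, so H = 23.3·u = (15.2, -17.7). Tangency of A1 to both parallel lines with radius 6.1 puts C and Z at D ± 6.1·n: C = (4.62, 3.98), Z = (-4.62, -3.98). Then cos ∠HCZ = CH·CZ / (|CH||CZ|), giving 75.3°.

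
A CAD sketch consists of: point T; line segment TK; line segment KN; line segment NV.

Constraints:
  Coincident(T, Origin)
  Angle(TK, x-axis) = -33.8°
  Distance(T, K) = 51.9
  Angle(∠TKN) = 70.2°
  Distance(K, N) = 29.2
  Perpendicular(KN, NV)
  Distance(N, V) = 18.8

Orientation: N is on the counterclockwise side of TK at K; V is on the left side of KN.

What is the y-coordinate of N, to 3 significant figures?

-0.539

T is at the origin; TK runs at -33.8° with length 51.9, so K = 51.9·(cos -33.8°, sin -33.8°) = (43.1, -28.9). ∠TKN = 70.2°, so KN runs at -33.8° + (180° − 70.2°) = 76.0° from the x-axis; with |KN| = 29.2, N = K + 29.2·(cos 76.0°, sin 76.0°) = (50.2, -0.539). So N.y = -0.539.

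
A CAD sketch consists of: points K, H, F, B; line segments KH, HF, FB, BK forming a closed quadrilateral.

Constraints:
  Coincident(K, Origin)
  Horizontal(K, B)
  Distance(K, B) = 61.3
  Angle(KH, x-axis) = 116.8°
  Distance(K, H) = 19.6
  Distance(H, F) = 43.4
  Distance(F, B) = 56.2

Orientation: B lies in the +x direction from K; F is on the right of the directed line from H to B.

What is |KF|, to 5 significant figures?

23.817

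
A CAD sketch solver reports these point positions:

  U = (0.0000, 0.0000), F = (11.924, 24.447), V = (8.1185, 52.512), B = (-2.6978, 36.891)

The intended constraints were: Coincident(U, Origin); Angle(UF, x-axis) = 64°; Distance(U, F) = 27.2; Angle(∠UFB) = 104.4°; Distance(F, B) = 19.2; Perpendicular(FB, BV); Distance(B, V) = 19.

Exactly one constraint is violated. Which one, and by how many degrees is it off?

Perpendicular(FB, BV) — off by 5.70°.

U = (0.00, 0.00) ✓; UF at 64.00° ✓; |UF| = 27.20 ✓; ∠UFB = 104.4° ✓; |FB| = 19.20 ✓; ∠(FB, BV) = 84.30° ✗; |BV| = 19.00 ✓.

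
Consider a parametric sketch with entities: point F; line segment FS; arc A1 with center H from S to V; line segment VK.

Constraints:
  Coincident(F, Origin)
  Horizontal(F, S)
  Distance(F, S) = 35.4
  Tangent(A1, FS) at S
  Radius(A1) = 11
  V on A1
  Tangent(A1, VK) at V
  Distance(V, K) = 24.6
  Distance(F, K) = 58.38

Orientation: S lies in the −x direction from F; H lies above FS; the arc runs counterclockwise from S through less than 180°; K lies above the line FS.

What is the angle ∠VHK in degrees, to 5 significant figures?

65.908°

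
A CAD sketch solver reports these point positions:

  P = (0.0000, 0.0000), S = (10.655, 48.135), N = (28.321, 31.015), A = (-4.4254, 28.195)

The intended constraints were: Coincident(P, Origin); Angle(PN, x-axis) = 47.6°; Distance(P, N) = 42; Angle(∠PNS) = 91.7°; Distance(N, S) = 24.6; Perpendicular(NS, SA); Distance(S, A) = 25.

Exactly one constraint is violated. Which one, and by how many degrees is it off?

Perpendicular(NS, SA) — off by 7.00°.

P = (0.00, 0.00) ✓; PN at 47.60° ✓; |PN| = 42.00 ✓; ∠PNS = 91.70° ✓; |NS| = 24.60 ✓; ∠(NS, SA) = 97.00° ✗; |SA| = 25.00 ✓.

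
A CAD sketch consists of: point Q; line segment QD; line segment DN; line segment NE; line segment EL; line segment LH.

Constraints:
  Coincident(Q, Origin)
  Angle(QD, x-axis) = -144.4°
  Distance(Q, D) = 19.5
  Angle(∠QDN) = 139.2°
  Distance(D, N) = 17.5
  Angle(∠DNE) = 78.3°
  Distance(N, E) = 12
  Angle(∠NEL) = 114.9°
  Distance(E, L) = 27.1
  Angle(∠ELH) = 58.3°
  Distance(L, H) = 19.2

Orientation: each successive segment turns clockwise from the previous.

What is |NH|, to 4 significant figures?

22.73

∠NEL = 114.9° gives EL at 8.000° from the x-axis; with |EL| = 27.1, L = (-2.959, 5.488). ∠ELH = 58.3° gives LH at -113.7° from the x-axis; with |LH| = 19.2, H = (-10.68, -12.09). Then |NH| = |H − N| = 22.73.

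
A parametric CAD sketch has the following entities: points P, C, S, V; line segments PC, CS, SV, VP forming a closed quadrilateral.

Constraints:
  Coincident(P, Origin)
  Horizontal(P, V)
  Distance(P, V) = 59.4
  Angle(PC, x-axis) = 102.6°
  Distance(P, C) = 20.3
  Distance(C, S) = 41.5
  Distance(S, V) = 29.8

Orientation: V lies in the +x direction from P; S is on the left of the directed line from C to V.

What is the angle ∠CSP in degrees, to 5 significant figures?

28.134°

P is at the origin; P and V share the same y with |PV| = 59.4 and V in +x, so V = (59.4, 0). PC runs at 102.6° with |PC| = 20.3, so C = (-4.4283, 19.811). S is determined by |CS| = 41.5 and |SV| = 29.8 together: it lies at the intersection of circle(C, 41.5) and circle(V, 29.8). With |CV| = 66.832, the foot of the radical line on CV is 39.657 from C and the perpendicular offset is √(41.5² − 39.657²) = 12.229. Taking the left-of-CV solution: S = (37.072, 19.735).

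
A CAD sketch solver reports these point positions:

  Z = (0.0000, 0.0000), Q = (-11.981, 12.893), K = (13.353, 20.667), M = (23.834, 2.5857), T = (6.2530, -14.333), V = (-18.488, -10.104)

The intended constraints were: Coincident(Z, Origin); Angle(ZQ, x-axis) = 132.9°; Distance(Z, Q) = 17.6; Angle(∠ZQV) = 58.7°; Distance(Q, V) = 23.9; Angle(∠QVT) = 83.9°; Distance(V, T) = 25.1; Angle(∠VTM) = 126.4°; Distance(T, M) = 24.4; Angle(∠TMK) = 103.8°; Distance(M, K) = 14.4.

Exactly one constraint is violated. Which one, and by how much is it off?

Distance(M, K) = 14.4 — off by 6.50.

Z = (0.00, 0.00) ✓; ZQ at 132.9° ✓; |ZQ| = 17.60 ✓; ∠ZQV = 58.70° ✓; |QV| = 23.90 ✓; ∠QVT = 83.90° ✓; |VT| = 25.10 ✓; ∠VTM = 126.4° ✓; |TM| = 24.40 ✓; ∠TMK = 103.8° ✓; |MK| = 20.90 ✗.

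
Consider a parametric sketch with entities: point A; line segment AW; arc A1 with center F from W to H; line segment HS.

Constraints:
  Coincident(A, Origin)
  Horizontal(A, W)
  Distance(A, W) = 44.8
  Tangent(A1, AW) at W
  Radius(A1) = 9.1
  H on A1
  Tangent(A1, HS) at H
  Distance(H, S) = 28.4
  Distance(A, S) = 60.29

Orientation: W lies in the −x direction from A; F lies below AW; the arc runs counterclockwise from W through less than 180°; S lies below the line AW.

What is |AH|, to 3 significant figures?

54.8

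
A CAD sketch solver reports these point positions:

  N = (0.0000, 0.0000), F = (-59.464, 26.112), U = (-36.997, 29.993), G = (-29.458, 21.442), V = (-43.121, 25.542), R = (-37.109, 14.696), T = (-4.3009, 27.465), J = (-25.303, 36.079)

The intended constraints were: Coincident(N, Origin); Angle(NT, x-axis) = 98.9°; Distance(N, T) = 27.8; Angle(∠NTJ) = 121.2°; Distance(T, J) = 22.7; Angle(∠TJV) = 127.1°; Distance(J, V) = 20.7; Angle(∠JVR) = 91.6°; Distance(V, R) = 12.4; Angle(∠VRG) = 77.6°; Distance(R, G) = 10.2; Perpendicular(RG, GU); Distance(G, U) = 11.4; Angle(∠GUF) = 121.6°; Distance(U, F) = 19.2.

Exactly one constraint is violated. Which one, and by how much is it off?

Distance(U, F) = 19.2 — off by 3.60.

N = (0.00, 0.00) ✓; NT at 98.90° ✓; |NT| = 27.80 ✓; ∠NTJ = 121.2° ✓; |TJ| = 22.70 ✓; ∠TJV = 127.1° ✓; |JV| = 20.70 ✓; ∠JVR = 91.60° ✓; |VR| = 12.40 ✓; ∠VRG = 77.60° ✓; |RG| = 10.20 ✓; ∠(RG, GU) = 90.00° ✓; |GU| = 11.40 ✓; ∠GUF = 121.6° ✓; |UF| = 22.80 ✗.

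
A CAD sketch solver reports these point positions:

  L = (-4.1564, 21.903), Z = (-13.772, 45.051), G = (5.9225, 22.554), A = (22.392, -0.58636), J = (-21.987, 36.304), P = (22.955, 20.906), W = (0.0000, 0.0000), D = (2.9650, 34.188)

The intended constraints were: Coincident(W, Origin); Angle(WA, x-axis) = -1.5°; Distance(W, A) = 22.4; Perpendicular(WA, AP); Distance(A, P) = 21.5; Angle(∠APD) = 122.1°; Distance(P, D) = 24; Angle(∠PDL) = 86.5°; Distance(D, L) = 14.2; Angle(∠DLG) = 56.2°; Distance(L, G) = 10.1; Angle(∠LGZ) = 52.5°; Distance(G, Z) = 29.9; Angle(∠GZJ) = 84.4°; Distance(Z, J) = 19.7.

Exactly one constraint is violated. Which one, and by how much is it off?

Distance(Z, J) = 19.7 — off by 7.70.

W = (0.00, 0.00) ✓; WA at -1.500° ✓; |WA| = 22.40 ✓; ∠(WA, AP) = 90.00° ✓; |AP| = 21.50 ✓; ∠APD = 122.1° ✓; |PD| = 24.00 ✓; ∠PDL = 86.50° ✓; |DL| = 14.20 ✓; ∠DLG = 56.20° ✓; |LG| = 10.10 ✓; ∠LGZ = 52.50° ✓; |GZ| = 29.90 ✓; ∠GZJ = 84.40° ✓; |ZJ| = 12.00 ✗.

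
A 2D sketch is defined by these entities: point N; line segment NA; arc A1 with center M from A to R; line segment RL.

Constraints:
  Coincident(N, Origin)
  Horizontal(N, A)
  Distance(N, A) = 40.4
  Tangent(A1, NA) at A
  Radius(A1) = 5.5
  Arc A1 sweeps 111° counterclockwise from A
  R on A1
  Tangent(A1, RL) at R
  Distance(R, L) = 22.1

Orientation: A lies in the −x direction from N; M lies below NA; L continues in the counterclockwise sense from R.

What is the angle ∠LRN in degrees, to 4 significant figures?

78.32°

N is at the origin; NA is horizontal with |NA| = 40.4 and A on the −x side, so A = (-40.40, 0.000). Since A1 is tangent to NA there, MA ⟂ NA, so M = A + (0, -5.5) = (-40.40, -5.500). On A1, A sits at bearing 90° from M; a 111° counterclockwise sweep puts R at bearing 201°, so R = M + 5.5·(cos 201°, sin 201°) = (-45.53, -7.471). Tangency of A1 to RL means the radius MR is perpendicular to RL, so RL runs along (−sin 201°, cos 201°); with |RL| = 22.1, L = (-37.61, -28.10). Then cos ∠LRN = RL·RN / (|RL||RN|), giving 78.32°.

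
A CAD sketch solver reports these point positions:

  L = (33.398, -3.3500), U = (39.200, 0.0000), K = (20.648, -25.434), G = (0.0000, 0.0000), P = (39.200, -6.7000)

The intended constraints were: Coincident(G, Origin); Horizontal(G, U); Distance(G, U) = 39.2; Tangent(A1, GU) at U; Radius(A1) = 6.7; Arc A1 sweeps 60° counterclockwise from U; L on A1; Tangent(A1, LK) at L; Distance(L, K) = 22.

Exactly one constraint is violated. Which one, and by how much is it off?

Distance(L, K) = 22 — off by 3.50.

G = (0.00, 0.00) ✓; G.y = 0.00, U.y = 0.00 ✓; |GU| = 39.20 ✓; ∠(PU, UG) = 90.00° ✓; |PU| = 6.700 ✓; bearing(P→L) − bearing(P→U) = 60.00° ✓; |PL| = 6.700 ✓; ∠(PL, LK) = 90.00° ✓; |LK| = 25.50 ✗.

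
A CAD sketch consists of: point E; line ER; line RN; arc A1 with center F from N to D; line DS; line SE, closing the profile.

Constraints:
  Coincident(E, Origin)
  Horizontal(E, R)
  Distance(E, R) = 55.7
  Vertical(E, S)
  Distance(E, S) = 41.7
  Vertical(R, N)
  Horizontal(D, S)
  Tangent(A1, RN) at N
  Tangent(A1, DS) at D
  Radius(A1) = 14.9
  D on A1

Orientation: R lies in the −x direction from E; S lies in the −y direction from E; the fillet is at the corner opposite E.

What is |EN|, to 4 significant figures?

61.81

E is at the origin; ER is horizontal with |ER| = 55.7 and R on the −x side, so R = (-55.70, 0.000). ES is vertical with |ES| = 41.7 and S on the −y side, so S = (0.000, -41.70). The virtual corner opposite E is at (-55.70, -41.70). Since A1 is tangent to RN there, FN ⟂ RN and tangency of A1 to DS means the radius FD is perpendicular to DS, with radius 14.9, so the center F sits 14.9 in from both sides at F = (-40.80, -26.80). That places the tangent points at N = (-55.70, -26.80) on RN and D = (-40.80, -41.70) on DS. Then |EN| = |N − E| = 61.81.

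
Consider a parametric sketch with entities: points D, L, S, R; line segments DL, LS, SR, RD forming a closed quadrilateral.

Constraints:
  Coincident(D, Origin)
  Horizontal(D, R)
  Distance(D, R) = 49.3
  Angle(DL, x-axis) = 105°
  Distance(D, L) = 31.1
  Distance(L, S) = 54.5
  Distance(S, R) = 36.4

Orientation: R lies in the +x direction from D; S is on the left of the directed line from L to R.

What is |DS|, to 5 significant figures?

58.647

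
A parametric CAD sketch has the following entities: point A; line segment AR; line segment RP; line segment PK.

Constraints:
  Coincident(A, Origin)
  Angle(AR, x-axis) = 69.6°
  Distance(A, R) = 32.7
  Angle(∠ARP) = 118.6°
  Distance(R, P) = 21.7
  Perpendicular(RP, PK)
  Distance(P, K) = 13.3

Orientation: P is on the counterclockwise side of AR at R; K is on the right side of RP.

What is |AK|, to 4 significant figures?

56.21

A is at the origin; AR runs at 69.6° with length 32.7, so R = 32.7·(cos 69.6°, sin 69.6°) = (11.40, 30.65). ∠ARP = 118.6°, so RP runs at 69.6° + (180° − 118.6°) = 131.0° from the x-axis; with |RP| = 21.7, P = R + 21.7·(cos 131.0°, sin 131.0°) = (-2.838, 47.03). RP ⟂ PK; with |PK| = 13.3 on the right of RP, K = P + 13.3·(0.7547, 0.6561) = (7.199, 55.75). Then |AK| = |K − A| = 56.21.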